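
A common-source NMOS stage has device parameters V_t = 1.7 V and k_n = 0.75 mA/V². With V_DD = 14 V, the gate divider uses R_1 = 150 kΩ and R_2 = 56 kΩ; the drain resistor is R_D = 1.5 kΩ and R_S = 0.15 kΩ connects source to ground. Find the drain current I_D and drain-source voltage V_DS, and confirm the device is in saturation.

V_G = V_DD·R_2/(R_1+R_2) = 14×56/206 = 3.81 V.
Assume saturation: I_D = (k_n/2)(V_GS − V_t)² with V_GS = V_G − I_D·R_S = 3.81 − 0.15·I_D.
Substituting gives 0.00844·I_D² − 1.24·I_D + 1.66 = 0, with roots I_D = 1.36 or 145 mA.
The root I_D = 145 mA gives V_GS = -18 V ≤ V_t, so take I_D = 1.36 mA.
Then V_GS = 3.6 V and V_DS = V_DD − I_D(R_D+R_S) = 14 − 1.36×1.65 = 11.8 V.
Saturation requires V_DS ≥ V_GS − V_t = 1.9 V; 11.8 ≥ 1.9 ✓.

I_D ≈ 1.4 mA, V_DS ≈ 12 V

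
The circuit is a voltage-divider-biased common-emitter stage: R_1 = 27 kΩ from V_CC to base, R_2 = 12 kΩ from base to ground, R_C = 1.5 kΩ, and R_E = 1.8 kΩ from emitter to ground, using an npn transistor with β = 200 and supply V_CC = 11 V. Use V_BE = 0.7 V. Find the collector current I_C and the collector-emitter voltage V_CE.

Thevenize the base divider: V_Th = V_CC·R_2/(R_1+R_2) = 11×12/39 = 3.38 V, R_Th = R_1‖R_2 = 8.31 kΩ.
Base-emitter loop: V_Th = I_B·R_Th + V_BE + (β+1)I_B·R_E, so I_B = (3.38 − 0.7) / (8.31 + 201×1.8) = 0.00725 mA.
I_C = β·I_B = 200×0.00725 = 1.45 mA, and I_E = (β+1)I_B = 1.46 mA.
V_CE = V_CC − I_C·R_C − I_E·R_E = 11 − 1.45×1.5 − 1.46×1.8 = 6.2 V.
V_CE = 6.2 V > 0.2 V confirms active-region operation.

I_C ≈ 1.5 mA, V_CE ≈ 6.2 V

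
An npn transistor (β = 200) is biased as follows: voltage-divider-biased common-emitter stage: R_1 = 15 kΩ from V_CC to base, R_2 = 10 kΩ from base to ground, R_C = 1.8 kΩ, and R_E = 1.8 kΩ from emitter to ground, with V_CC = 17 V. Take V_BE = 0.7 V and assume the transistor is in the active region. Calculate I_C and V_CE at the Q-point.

Thevenize the base divider: V_Th = V_CC·R_2/(R_1+R_2) = 17×10/25 = 6.8 V, R_Th = R_1‖R_2 = 6 kΩ.
Base-emitter loop: V_Th = I_B·R_Th + V_BE + (β+1)I_B·R_E, so I_B = (6.8 − 0.7) / (6 + 201×1.8) = 0.0166 mA.
I_C = β·I_B = 200×0.0166 = 3.32 mA, and I_E = (β+1)I_B = 3.33 mA.
V_CE = V_CC − I_C·R_C − I_E·R_E = 17 − 3.32×1.8 − 3.33×1.8 = 5.03 V.
V_CE = 5.03 V > 0.2 V confirms active-region operation.

I_C ≈ 3.3 mA, V_CE ≈ 5 V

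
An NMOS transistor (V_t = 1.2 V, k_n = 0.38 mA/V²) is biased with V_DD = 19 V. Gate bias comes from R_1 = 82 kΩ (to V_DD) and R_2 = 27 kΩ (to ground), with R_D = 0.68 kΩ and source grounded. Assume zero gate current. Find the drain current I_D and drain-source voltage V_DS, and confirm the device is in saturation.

I_D ≈ 2.3 mA, V_DS ≈ 17 V

V_G = V_DD·R_2/(R_1+R_2) = 19×27/109 = 4.71 V. With the source grounded, V_GS = V_G = 4.71 V.
Assume saturation: I_D = (k_n/2)(V_GS − V_t)² = (0.38/2)×(4.71 − 1.2)² = 0.19×3.51² = 2.34 mA.
V_DS = V_DD − I_D·R_D = 19 − 2.34×0.68 = 17.4 V.
Saturation requires V_DS ≥ V_GS − V_t = 3.51 V; 17.4 ≥ 3.51 ✓.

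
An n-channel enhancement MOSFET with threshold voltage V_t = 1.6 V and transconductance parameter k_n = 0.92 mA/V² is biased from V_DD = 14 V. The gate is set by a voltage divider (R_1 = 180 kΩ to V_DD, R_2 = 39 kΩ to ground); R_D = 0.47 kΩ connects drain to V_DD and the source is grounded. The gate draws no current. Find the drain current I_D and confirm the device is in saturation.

I_D ≈ 0.37 mA

V_G = V_DD·R_2/(R_1+R_2) = 14×39/219 = 2.49 V. With the source grounded, V_GS = V_G = 2.49 V.
Assume saturation: I_D = (k_n/2)(V_GS − V_t)² = (0.92/2)×(2.49 − 1.6)² = 0.46×0.893² = 0.367 mA.
V_DS = V_DD − I_D·R_D = 14 − 0.367×0.47 = 13.8 V.
Saturation requires V_DS ≥ V_GS − V_t = 0.893 V; 13.8 ≥ 0.893 ✓.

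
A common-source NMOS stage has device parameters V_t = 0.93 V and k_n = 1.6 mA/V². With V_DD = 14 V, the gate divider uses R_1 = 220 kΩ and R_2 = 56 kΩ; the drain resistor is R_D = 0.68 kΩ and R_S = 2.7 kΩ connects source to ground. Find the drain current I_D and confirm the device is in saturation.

I_D ≈ 0.43 mA

V_G = V_DD·R_2/(R_1+R_2) = 14×56/276 = 2.84 V.
Assume saturation: I_D = (k_n/2)(V_GS − V_t)² with V_GS = V_G − I_D·R_S = 2.84 − 2.7·I_D.
Substituting gives 5.83·I_D² − 9.25·I_D + 2.92 = 0, with roots I_D = 0.435 or 1.15 mA.
The root I_D = 1.15 mA gives V_GS = -0.27 V ≤ V_t, so take I_D = 0.435 mA.
Then V_GS = 1.67 V and V_DS = V_DD − I_D(R_D+R_S) = 14 − 0.435×3.38 = 12.5 V.
Saturation requires V_DS ≥ V_GS − V_t = 0.737 V; 12.5 ≥ 0.737 ✓.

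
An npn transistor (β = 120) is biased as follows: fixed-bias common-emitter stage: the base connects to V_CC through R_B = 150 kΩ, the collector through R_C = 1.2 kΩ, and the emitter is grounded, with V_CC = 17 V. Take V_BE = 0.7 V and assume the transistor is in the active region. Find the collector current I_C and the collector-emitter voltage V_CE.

Base loop: V_CC = I_B·R_B + V_BE, so I_B = (17 − 0.7)/150 kΩ = 0.109 mA.
In the active region I_C = β·I_B = 120 × 0.109 = 13 mA.
Collector loop: V_CE = V_CC − I_C·R_C = 17 − 13×1.2 = 1.35 V.
Since V_CE = 1.35 V > V_CE(sat) ≈ 0.2 V, the transistor is in the active region as assumed.

I_C ≈ 13 mA, V_CE ≈ 1.4 V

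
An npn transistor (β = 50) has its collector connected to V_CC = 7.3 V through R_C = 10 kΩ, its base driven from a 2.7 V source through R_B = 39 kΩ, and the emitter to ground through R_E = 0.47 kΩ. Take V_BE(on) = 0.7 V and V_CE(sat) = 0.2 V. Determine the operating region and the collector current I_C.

Assume active: I_B = (2.7 − 0.7)/(39 + 51×0.47) = 0.0318 mA, I_C = β·I_B = 1.59 mA.
Then V_CE = 7.3 − 1.59×10 − 1.62×0.47 = -9.34 V < 0.2 V — the active assumption fails.
Re-solve with V_CE = 0.2 V. KCL at the emitter: V_E/R_E = (V_BB−0.7−V_E)/R_B + (V_CC−0.2−V_E)/R_C, giving V_E = 0.338 V.
I_C = (V_CC − 0.2 − V_E)/R_C = (7.1 − 0.338)/10 = 0.676 mA.
Check: I_B = (2 − 0.338)/39 = 0.0426 mA, and β·I_B = 2.13 mA > I_C, confirming saturation.

saturation; I_C ≈ 0.68 mA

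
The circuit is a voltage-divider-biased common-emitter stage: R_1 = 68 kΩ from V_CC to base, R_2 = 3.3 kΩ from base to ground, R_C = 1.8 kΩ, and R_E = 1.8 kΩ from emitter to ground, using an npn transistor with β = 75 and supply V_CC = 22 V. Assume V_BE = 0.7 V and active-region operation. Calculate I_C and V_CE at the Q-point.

I_C ≈ 0.17 mA, V_CE ≈ 21 V

Thevenize the base divider: V_Th = V_CC·R_2/(R_1+R_2) = 22×3.3/71.3 = 1.02 V, R_Th = R_1‖R_2 = 3.15 kΩ.
Base-emitter loop: V_Th = I_B·R_Th + V_BE + (β+1)I_B·R_E, so I_B = (1.02 − 0.7) / (3.15 + 76×1.8) = 0.00227 mA.
I_C = β·I_B = 75×0.00227 = 0.171 mA, and I_E = (β+1)I_B = 0.173 mA.
V_CE = V_CC − I_C·R_C − I_E·R_E = 22 − 0.171×1.8 − 0.173×1.8 = 21.4 V.
V_CE = 21.4 V > 0.2 V confirms active-region operation.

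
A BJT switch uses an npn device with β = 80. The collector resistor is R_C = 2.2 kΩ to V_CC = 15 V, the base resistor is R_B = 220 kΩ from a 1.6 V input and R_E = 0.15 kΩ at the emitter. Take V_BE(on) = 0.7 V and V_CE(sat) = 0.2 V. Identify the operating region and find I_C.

active; I_C ≈ 0.31 mA

Assume active. Base-emitter loop: I_B = (V_BB − V_BE)/(R_B + (β+1)R_E) = (1.6 − 0.7)/(220 + 81×0.15) = 0.00388 mA.
I_C = β·I_B = 80×0.00388 = 0.31 mA.
V_CE = V_CC − I_C·R_C − I_E·R_E = 15 − 0.31×2.2 − 0.314×0.15 = 14.3 V > V_CE(sat), so the active-region assumption holds.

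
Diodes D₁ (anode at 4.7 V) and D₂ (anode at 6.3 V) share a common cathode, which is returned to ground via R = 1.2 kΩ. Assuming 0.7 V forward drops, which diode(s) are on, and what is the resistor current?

Assume both conduct. Then node N would need to be at both 4.7−0.7 = 4 V and 6.3−0.7 = 5.6 V, which is impossible.
Assume only D₂ conducts: V_N = 6.3 − 0.7 = 5.6 V, so I_R = 5.6/1.2 = 4.67 mA.
Check D₁: its anode-to-cathode voltage is 4.7 − 5.6 = -0.9 V < 0.7 V, so it is off. The assumption is consistent.

Only D₂ conducts; I_R ≈ 4.7 mA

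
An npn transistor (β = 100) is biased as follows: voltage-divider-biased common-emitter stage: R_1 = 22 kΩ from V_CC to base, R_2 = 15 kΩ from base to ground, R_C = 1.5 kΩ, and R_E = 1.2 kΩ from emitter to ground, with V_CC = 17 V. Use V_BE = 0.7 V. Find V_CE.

V_CE ≈ 4.1 V

Thevenize the base divider: V_Th = V_CC·R_2/(R_1+R_2) = 17×15/37 = 6.89 V, R_Th = R_1‖R_2 = 8.92 kΩ.
Base-emitter loop: V_Th = I_B·R_Th + V_BE + (β+1)I_B·R_E, so I_B = (6.89 − 0.7) / (8.92 + 101×1.2) = 0.0476 mA.
I_C = β·I_B = 100×0.0476 = 4.76 mA, and I_E = (β+1)I_B = 4.81 mA.
V_CE = V_CC − I_C·R_C − I_E·R_E = 17 − 4.76×1.5 − 4.81×1.2 = 4.09 V.
V_CE = 4.09 V > 0.2 V confirms active-region operation.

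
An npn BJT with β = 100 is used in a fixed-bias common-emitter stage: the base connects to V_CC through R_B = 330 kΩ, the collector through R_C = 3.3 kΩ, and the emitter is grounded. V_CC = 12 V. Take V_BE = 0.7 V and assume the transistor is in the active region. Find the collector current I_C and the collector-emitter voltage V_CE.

Base loop: V_CC = I_B·R_B + V_BE, so I_B = (12 − 0.7)/330 kΩ = 0.0342 mA.
In the active region I_C = β·I_B = 100 × 0.0342 = 3.42 mA.
Collector loop: V_CE = V_CC − I_C·R_C = 12 − 3.42×3.3 = 0.7 V.
Since V_CE = 0.7 V > V_CE(sat) ≈ 0.2 V, the transistor is in the active region as assumed.

I_C ≈ 3.4 mA, V_CE ≈ 0.7 V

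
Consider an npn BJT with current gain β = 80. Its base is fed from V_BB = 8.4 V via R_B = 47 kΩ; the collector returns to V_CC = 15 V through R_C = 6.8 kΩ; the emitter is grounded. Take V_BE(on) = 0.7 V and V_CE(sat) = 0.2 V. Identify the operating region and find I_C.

saturation; I_C ≈ 2.2 mA

Assume active: I_B = (8.4 − 0.7)/47 = 0.164 mA, giving I_C = β·I_B = 13.1 mA.
But then V_CE = 15 − 13.1×6.8 = -74.1 V < V_CE(sat) = 0.2 V — impossible in the active region.
So the transistor is saturated. With V_CE = 0.2 V, I_C = (V_CC − 0.2)/R_C = 14.8/6.8 = 2.18 mA.
Check: β·I_B = 13.1 mA > I_C = 2.18 mA, confirming saturation.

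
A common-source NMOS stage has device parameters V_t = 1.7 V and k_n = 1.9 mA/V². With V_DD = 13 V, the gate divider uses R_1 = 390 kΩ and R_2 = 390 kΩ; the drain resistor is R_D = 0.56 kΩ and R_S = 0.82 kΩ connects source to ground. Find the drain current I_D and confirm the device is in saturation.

V_G = V_DD·R_2/(R_1+R_2) = 13×390/780 = 6.5 V.
Assume saturation: I_D = (k_n/2)(V_GS − V_t)² with V_GS = V_G − I_D·R_S = 6.5 − 0.82·I_D.
Substituting gives 0.639·I_D² − 8.48·I_D + 21.9 = 0, with roots I_D = 3.51 or 9.76 mA.
The root I_D = 9.76 mA gives V_GS = -1.51 V ≤ V_t, so take I_D = 3.51 mA.
Then V_GS = 3.62 V and V_DS = V_DD − I_D(R_D+R_S) = 13 − 3.51×1.38 = 8.16 V.
Saturation requires V_DS ≥ V_GS − V_t = 1.92 V; 8.16 ≥ 1.92 ✓.

I_D ≈ 3.5 mA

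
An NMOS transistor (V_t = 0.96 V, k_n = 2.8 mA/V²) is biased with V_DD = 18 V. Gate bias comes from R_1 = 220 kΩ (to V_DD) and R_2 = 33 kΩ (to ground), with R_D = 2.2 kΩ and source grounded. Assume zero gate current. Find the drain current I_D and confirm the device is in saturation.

V_G = V_DD·R_2/(R_1+R_2) = 18×33/253 = 2.35 V. With the source grounded, V_GS = V_G = 2.35 V.
Assume saturation: I_D = (k_n/2)(V_GS − V_t)² = (2.8/2)×(2.35 − 0.96)² = 1.4×1.39² = 2.7 mA.
V_DS = V_DD − I_D·R_D = 18 − 2.7×2.2 = 12.1 V.
Saturation requires V_DS ≥ V_GS − V_t = 1.39 V; 12.1 ≥ 1.39 ✓.

I_D ≈ 2.7 mA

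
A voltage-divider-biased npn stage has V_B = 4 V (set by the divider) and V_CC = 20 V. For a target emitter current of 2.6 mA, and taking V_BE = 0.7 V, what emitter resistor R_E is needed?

V_E = V_B − V_BE = 4 − 0.7 = 3.3 V.
R_E = V_E / I_E = 3.3 / 2.6 = 1.27 kΩ.

R_E ≈ 1.3 kΩ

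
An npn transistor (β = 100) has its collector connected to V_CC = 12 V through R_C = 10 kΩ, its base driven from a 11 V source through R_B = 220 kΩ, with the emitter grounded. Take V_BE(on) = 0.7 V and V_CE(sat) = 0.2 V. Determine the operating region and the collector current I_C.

saturation; I_C ≈ 1.2 mA

Assume active: I_B = (11 − 0.7)/220 = 0.0468 mA, giving I_C = β·I_B = 4.68 mA.
But then V_CE = 12 − 4.68×10 = -34.8 V < V_CE(sat) = 0.2 V — impossible in the active region.
So the transistor is saturated. With V_CE = 0.2 V, I_C = (V_CC − 0.2)/R_C = 11.8/10 = 1.18 mA.
Check: β·I_B = 4.68 mA > I_C = 1.18 mA, confirming saturation.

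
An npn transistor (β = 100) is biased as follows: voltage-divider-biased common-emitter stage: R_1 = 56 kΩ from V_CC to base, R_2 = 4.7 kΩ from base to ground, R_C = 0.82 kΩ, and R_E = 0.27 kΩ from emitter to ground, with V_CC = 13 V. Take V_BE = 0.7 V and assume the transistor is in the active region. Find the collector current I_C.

Thevenize the base divider: V_Th = V_CC·R_2/(R_1+R_2) = 13×4.7/60.7 = 1.01 V, R_Th = R_1‖R_2 = 4.34 kΩ.
Base-emitter loop: V_Th = I_B·R_Th + V_BE + (β+1)I_B·R_E, so I_B = (1.01 − 0.7) / (4.34 + 101×0.27) = 0.0097 mA.
I_C = β·I_B = 100×0.0097 = 0.97 mA, and I_E = (β+1)I_B = 0.98 mA.
V_CE = V_CC − I_C·R_C − I_E·R_E = 13 − 0.97×0.82 − 0.98×0.27 = 11.9 V.
V_CE = 11.9 V > 0.2 V confirms active-region operation.

I_C ≈ 0.97 mA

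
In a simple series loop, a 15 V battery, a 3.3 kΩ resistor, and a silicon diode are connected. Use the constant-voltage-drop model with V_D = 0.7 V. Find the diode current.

KVL around the loop: 15 = V_D + I·R = 0.7 + I × 3.3 kΩ.
So I = (15 − 0.7) / 3.3 kΩ = 14.3 / 3.3 = 4.33 mA.

I ≈ 4.3 mA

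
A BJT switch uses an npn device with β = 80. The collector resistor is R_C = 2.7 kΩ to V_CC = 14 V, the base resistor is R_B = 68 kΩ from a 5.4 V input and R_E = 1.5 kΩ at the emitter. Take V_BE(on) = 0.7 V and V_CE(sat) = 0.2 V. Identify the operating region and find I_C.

Assume active. Base-emitter loop: I_B = (V_BB − V_BE)/(R_B + (β+1)R_E) = (5.4 − 0.7)/(68 + 81×1.5) = 0.0248 mA.
I_C = β·I_B = 80×0.0248 = 1.98 mA.
V_CE = V_CC − I_C·R_C − I_E·R_E = 14 − 1.98×2.7 − 2.01×1.5 = 5.63 V > V_CE(sat), so the active-region assumption holds.

active; I_C ≈ 2 mA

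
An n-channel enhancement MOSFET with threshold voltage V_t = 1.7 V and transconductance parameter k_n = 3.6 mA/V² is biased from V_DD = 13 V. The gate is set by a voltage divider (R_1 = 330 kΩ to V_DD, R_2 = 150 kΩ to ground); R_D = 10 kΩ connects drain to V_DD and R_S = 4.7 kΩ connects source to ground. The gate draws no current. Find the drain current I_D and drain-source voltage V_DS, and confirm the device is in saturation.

I_D ≈ 0.4 mA, V_DS ≈ 7.1 V

V_G = V_DD·R_2/(R_1+R_2) = 13×150/480 = 4.06 V.
Assume saturation: I_D = (k_n/2)(V_GS − V_t)² with V_GS = V_G − I_D·R_S = 4.06 − 4.7·I_D.
Substituting gives 39.8·I_D² − 41·I_D + 10 = 0, with roots I_D = 0.402 or 0.628 mA.
The root I_D = 0.628 mA gives V_GS = 1.11 V ≤ V_t, so take I_D = 0.402 mA.
Then V_GS = 2.17 V and V_DS = V_DD − I_D(R_D+R_S) = 13 − 0.402×14.7 = 7.09 V.
Saturation requires V_DS ≥ V_GS − V_t = 0.473 V; 7.09 ≥ 0.473 ✓.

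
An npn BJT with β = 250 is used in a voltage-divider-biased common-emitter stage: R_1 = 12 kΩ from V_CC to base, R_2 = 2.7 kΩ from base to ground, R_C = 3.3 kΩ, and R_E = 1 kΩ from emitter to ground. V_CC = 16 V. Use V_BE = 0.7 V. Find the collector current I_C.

I_C ≈ 2.2 mA

Thevenize the base divider: V_Th = V_CC·R_2/(R_1+R_2) = 16×2.7/14.7 = 2.94 V, R_Th = R_1‖R_2 = 2.2 kΩ.
Base-emitter loop: V_Th = I_B·R_Th + V_BE + (β+1)I_B·R_E, so I_B = (2.94 − 0.7) / (2.2 + 251×1) = 0.00884 mA.
I_C = β·I_B = 250×0.00884 = 2.21 mA, and I_E = (β+1)I_B = 2.22 mA.
V_CE = V_CC − I_C·R_C − I_E·R_E = 16 − 2.21×3.3 − 2.22×1 = 6.49 V.
V_CE = 6.49 V > 0.2 V confirms active-region operation.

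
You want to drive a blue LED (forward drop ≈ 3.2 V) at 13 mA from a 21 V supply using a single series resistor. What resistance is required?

R ≈ 1.4 kΩ

The resistor drops V_S − V_D = 21 − 3.2 = 17.8 V at 13 mA.
R = 17.8 V / 13 mA = 1.37 kΩ.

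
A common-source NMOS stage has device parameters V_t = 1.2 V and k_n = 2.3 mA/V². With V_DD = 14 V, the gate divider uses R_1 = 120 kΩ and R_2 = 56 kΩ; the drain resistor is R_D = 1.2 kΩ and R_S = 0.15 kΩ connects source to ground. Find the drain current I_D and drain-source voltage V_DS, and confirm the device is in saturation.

I_D ≈ 6.2 mA, V_DS ≈ 5.6 V

V_G = V_DD·R_2/(R_1+R_2) = 14×56/176 = 4.45 V.
Assume saturation: I_D = (k_n/2)(V_GS − V_t)² with V_GS = V_G − I_D·R_S = 4.45 − 0.15·I_D.
Substituting gives 0.0259·I_D² − 2.12·I_D + 12.2 = 0, with roots I_D = 6.21 or 75.8 mA.
The root I_D = 75.8 mA gives V_GS = -6.92 V ≤ V_t, so take I_D = 6.21 mA.
Then V_GS = 3.52 V and V_DS = V_DD − I_D(R_D+R_S) = 14 − 6.21×1.35 = 5.62 V.
Saturation requires V_DS ≥ V_GS − V_t = 2.32 V; 5.62 ≥ 2.32 ✓.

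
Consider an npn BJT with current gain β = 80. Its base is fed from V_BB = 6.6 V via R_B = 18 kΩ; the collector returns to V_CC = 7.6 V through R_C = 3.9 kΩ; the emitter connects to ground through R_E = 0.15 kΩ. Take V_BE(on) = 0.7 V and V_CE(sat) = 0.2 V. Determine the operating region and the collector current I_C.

Assume active: I_B = (6.6 − 0.7)/(18 + 81×0.15) = 0.196 mA, I_C = β·I_B = 15.7 mA.
Then V_CE = 7.6 − 15.7×3.9 − 15.9×0.15 = -55.8 V < 0.2 V — the active assumption fails.
Re-solve with V_CE = 0.2 V. KCL at the emitter: V_E/R_E = (V_BB−0.7−V_E)/R_B + (V_CC−0.2−V_E)/R_C, giving V_E = 0.319 V.
I_C = (V_CC − 0.2 − V_E)/R_C = (7.4 − 0.319)/3.9 = 1.82 mA.
Check: I_B = (5.9 − 0.319)/18 = 0.31 mA, and β·I_B = 24.8 mA > I_C, confirming saturation.

saturation; I_C ≈ 1.8 mA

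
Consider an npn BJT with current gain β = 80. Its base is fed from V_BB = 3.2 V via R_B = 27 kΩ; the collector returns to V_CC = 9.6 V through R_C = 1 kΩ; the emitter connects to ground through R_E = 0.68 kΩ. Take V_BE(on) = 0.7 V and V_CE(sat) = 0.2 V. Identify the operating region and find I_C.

Assume active. Base-emitter loop: I_B = (V_BB − V_BE)/(R_B + (β+1)R_E) = (3.2 − 0.7)/(27 + 81×0.68) = 0.0305 mA.
I_C = β·I_B = 80×0.0305 = 2.44 mA.
V_CE = V_CC − I_C·R_C − I_E·R_E = 9.6 − 2.44×1 − 2.47×0.68 = 5.49 V > V_CE(sat), so the active-region assumption holds.

active; I_C ≈ 2.4 mA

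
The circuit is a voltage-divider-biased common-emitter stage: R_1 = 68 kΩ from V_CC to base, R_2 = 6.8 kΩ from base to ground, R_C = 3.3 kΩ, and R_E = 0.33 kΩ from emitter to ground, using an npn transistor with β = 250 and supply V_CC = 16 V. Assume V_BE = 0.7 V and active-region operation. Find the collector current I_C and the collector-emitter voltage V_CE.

I_C ≈ 2.1 mA, V_CE ≈ 8.3 V

Thevenize the base divider: V_Th = V_CC·R_2/(R_1+R_2) = 16×6.8/74.8 = 1.45 V, R_Th = R_1‖R_2 = 6.18 kΩ.
Base-emitter loop: V_Th = I_B·R_Th + V_BE + (β+1)I_B·R_E, so I_B = (1.45 − 0.7) / (6.18 + 251×0.33) = 0.00848 mA.
I_C = β·I_B = 250×0.00848 = 2.12 mA, and I_E = (β+1)I_B = 2.13 mA.
V_CE = V_CC − I_C·R_C − I_E·R_E = 16 − 2.12×3.3 − 2.13×0.33 = 8.3 V.
V_CE = 8.3 V > 0.2 V confirms active-region operation.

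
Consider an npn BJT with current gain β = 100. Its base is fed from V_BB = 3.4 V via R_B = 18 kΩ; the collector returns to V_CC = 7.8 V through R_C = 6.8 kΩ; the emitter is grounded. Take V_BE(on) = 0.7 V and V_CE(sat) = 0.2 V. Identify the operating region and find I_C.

saturation; I_C ≈ 1.1 mA

Assume active: I_B = (3.4 − 0.7)/18 = 0.15 mA, giving I_C = β·I_B = 15 mA.
But then V_CE = 7.8 − 15×6.8 = -94.2 V < V_CE(sat) = 0.2 V — impossible in the active region.
So the transistor is saturated. With V_CE = 0.2 V, I_C = (V_CC − 0.2)/R_C = 7.6/6.8 = 1.12 mA.
Check: β·I_B = 15 mA > I_C = 1.12 mA, confirming saturation.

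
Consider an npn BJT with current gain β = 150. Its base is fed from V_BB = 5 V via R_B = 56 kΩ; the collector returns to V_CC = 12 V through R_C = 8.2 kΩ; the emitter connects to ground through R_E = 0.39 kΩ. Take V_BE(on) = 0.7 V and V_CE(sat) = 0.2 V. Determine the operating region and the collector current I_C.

saturation; I_C ≈ 1.4 mA

Assume active: I_B = (5 − 0.7)/(56 + 151×0.39) = 0.0374 mA, I_C = β·I_B = 5.61 mA.
Then V_CE = 12 − 5.61×8.2 − 5.65×0.39 = -36.2 V < 0.2 V — the active assumption fails.
Re-solve with V_CE = 0.2 V. KCL at the emitter: V_E/R_E = (V_BB−0.7−V_E)/R_B + (V_CC−0.2−V_E)/R_C, giving V_E = 0.561 V.
I_C = (V_CC − 0.2 − V_E)/R_C = (11.8 − 0.561)/8.2 = 1.37 mA.
Check: I_B = (4.3 − 0.561)/56 = 0.0668 mA, and β·I_B = 10 mA > I_C, confirming saturation.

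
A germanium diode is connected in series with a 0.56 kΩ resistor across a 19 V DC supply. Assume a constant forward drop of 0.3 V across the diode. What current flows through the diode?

KVL around the loop: 19 = V_D + I·R = 0.3 + I × 0.56 kΩ.
So I = (19 − 0.3) / 0.56 kΩ = 18.7 / 0.56 = 33.4 mA.

I ≈ 33 mA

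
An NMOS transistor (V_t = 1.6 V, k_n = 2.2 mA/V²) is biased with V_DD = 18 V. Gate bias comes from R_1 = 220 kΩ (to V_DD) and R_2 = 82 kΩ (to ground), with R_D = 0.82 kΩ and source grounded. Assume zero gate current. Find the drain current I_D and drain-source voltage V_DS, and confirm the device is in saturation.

I_D ≈ 12 mA, V_DS ≈ 8.3 V

V_G = V_DD·R_2/(R_1+R_2) = 18×82/302 = 4.89 V. With the source grounded, V_GS = V_G = 4.89 V.
Assume saturation: I_D = (k_n/2)(V_GS − V_t)² = (2.2/2)×(4.89 − 1.6)² = 1.1×3.29² = 11.9 mA.
V_DS = V_DD − I_D·R_D = 18 − 11.9×0.82 = 8.25 V.
Saturation requires V_DS ≥ V_GS − V_t = 3.29 V; 8.25 ≥ 3.29 ✓.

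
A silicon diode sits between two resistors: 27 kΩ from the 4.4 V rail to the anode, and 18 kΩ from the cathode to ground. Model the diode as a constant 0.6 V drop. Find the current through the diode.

The two resistors are in series with the diode, so KVL gives 4.4 = I·27 + 0.6 + I·18.
I = (4.4 − 0.6) / (27 + 18) kΩ = 3.8 / 45 = 0.0844 mA.

I ≈ 0.084 mA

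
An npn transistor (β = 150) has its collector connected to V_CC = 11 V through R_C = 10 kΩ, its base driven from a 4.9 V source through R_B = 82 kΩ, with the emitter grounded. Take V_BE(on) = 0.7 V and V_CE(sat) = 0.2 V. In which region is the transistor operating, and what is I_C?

Assume active: I_B = (4.9 − 0.7)/82 = 0.0512 mA, giving I_C = β·I_B = 7.68 mA.
But then V_CE = 11 − 7.68×10 = -65.8 V < V_CE(sat) = 0.2 V — impossible in the active region.
So the transistor is saturated. With V_CE = 0.2 V, I_C = (V_CC − 0.2)/R_C = 10.8/10 = 1.08 mA.
Check: β·I_B = 7.68 mA > I_C = 1.08 mA, confirming saturation.

saturation; I_C ≈ 1.1 mA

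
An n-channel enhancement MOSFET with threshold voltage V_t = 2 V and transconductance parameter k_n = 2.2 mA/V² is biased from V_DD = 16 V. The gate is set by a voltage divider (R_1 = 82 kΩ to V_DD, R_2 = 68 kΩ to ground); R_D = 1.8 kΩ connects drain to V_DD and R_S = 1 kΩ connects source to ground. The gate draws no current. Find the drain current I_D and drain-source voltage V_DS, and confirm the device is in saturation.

V_G = V_DD·R_2/(R_1+R_2) = 16×68/150 = 7.25 V.
Assume saturation: I_D = (k_n/2)(V_GS − V_t)² with V_GS = V_G − I_D·R_S = 7.25 − 1·I_D.
Substituting gives 1.1·I_D² − 12.6·I_D + 30.4 = 0, with roots I_D = 3.48 or 7.94 mA.
The root I_D = 7.94 mA gives V_GS = -0.687 V ≤ V_t, so take I_D = 3.48 mA.
Then V_GS = 3.78 V and V_DS = V_DD − I_D(R_D+R_S) = 16 − 3.48×2.8 = 6.27 V.
Saturation requires V_DS ≥ V_GS − V_t = 1.78 V; 6.27 ≥ 1.78 ✓.

I_D ≈ 3.5 mA, V_DS ≈ 6.3 V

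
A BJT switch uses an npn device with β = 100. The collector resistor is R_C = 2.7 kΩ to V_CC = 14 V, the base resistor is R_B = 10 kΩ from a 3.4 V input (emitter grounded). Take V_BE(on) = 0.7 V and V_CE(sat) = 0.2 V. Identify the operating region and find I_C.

Assume active: I_B = (3.4 − 0.7)/10 = 0.27 mA, giving I_C = β·I_B = 27 mA.
But then V_CE = 14 − 27×2.7 = -58.9 V < V_CE(sat) = 0.2 V — impossible in the active region.
So the transistor is saturated. With V_CE = 0.2 V, I_C = (V_CC − 0.2)/R_C = 13.8/2.7 = 5.11 mA.
Check: β·I_B = 27 mA > I_C = 5.11 mA, confirming saturation.

saturation; I_C ≈ 5.1 mA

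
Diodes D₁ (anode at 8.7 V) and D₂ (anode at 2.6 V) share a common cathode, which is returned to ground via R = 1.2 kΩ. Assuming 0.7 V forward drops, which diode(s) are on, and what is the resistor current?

Assume both conduct. Then node N would need to be at both 8.7−0.7 = 8 V and 2.6−0.7 = 1.9 V, which is impossible.
Assume only D₁ conducts: V_N = 8.7 − 0.7 = 8 V, so I_R = 8/1.2 = 6.67 mA.
Check D₂: its anode-to-cathode voltage is 2.6 − 8 = -5.4 V < 0.7 V, so it is off. The assumption is consistent.

Only D₁ conducts; I_R ≈ 6.7 mA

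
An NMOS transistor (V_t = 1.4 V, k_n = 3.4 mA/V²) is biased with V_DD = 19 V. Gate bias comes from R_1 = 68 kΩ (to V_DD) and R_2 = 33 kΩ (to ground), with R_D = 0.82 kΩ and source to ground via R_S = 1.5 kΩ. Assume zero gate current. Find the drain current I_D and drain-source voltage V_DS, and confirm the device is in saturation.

I_D ≈ 2.4 mA, V_DS ≈ 13 V

V_G = V_DD·R_2/(R_1+R_2) = 19×33/101 = 6.21 V.
Assume saturation: I_D = (k_n/2)(V_GS − V_t)² with V_GS = V_G − I_D·R_S = 6.21 − 1.5·I_D.
Substituting gives 3.82·I_D² − 25.5·I_D + 39.3 = 0, with roots I_D = 2.41 or 4.26 mA.
The root I_D = 4.26 mA gives V_GS = -0.183 V ≤ V_t, so take I_D = 2.41 mA.
Then V_GS = 2.59 V and V_DS = V_DD − I_D(R_D+R_S) = 19 − 2.41×2.32 = 13.4 V.
Saturation requires V_DS ≥ V_GS − V_t = 1.19 V; 13.4 ≥ 1.19 ✓.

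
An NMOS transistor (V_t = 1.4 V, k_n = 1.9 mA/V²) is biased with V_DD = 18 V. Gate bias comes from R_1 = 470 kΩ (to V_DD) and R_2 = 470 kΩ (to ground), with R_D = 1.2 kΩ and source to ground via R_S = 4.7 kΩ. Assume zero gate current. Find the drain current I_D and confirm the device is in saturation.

V_G = V_DD·R_2/(R_1+R_2) = 18×470/940 = 9 V.
Assume saturation: I_D = (k_n/2)(V_GS − V_t)² with V_GS = V_G − I_D·R_S = 9 − 4.7·I_D.
Substituting gives 21·I_D² − 68.9·I_D + 54.9 = 0, with roots I_D = 1.36 or 1.92 mA.
The root I_D = 1.92 mA gives V_GS = -0.0214 V ≤ V_t, so take I_D = 1.36 mA.
Then V_GS = 2.6 V and V_DS = V_DD − I_D(R_D+R_S) = 18 − 1.36×5.9 = 9.96 V.
Saturation requires V_DS ≥ V_GS − V_t = 1.2 V; 9.96 ≥ 1.2 ✓.

I_D ≈ 1.4 mA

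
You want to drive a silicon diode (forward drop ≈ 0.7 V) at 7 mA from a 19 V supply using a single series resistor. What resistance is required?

R ≈ 2.6 kΩ

The resistor drops V_S − V_D = 19 − 0.7 = 18.3 V at 7 mA.
R = 18.3 V / 7 mA = 2.61 kΩ.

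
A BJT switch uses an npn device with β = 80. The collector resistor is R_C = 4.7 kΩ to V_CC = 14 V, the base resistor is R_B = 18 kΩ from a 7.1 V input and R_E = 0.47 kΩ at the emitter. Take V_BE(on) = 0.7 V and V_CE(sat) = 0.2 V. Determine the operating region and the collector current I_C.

Assume active: I_B = (7.1 − 0.7)/(18 + 81×0.47) = 0.114 mA, I_C = β·I_B = 9.13 mA.
Then V_CE = 14 − 9.13×4.7 − 9.25×0.47 = -33.3 V < 0.2 V — the active assumption fails.
Re-solve with V_CE = 0.2 V. KCL at the emitter: V_E/R_E = (V_BB−0.7−V_E)/R_B + (V_CC−0.2−V_E)/R_C, giving V_E = 1.37 V.
I_C = (V_CC − 0.2 − V_E)/R_C = (13.8 − 1.37)/4.7 = 2.64 mA.
Check: I_B = (6.4 − 1.37)/18 = 0.279 mA, and β·I_B = 22.3 mA > I_C, confirming saturation.

saturation; I_C ≈ 2.6 mA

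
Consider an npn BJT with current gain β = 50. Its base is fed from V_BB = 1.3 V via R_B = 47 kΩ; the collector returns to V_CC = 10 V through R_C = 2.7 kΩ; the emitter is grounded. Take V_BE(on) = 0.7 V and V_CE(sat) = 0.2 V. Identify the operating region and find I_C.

active; I_C ≈ 0.64 mA

Assume active. Base-emitter loop: I_B = (V_BB − V_BE)/R_B = (1.3 − 0.7)/47 = 0.0128 mA.
I_C = β·I_B = 50×0.0128 = 0.638 mA.
V_CE = V_CC − I_C·R_C = 10 − 0.638×2.7 = 8.28 V > V_CE(sat), so the active-region assumption holds.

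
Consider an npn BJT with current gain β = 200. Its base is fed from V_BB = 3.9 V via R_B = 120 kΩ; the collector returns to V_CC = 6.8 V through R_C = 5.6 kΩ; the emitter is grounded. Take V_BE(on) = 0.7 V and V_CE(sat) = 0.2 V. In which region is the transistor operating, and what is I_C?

saturation; I_C ≈ 1.2 mA

Assume active: I_B = (3.9 − 0.7)/120 = 0.0267 mA, giving I_C = β·I_B = 5.33 mA.
But then V_CE = 6.8 − 5.33×5.6 = -23.1 V < V_CE(sat) = 0.2 V — impossible in the active region.
So the transistor is saturated. With V_CE = 0.2 V, I_C = (V_CC − 0.2)/R_C = 6.6/5.6 = 1.18 mA.
Check: β·I_B = 5.33 mA > I_C = 1.18 mA, confirming saturation.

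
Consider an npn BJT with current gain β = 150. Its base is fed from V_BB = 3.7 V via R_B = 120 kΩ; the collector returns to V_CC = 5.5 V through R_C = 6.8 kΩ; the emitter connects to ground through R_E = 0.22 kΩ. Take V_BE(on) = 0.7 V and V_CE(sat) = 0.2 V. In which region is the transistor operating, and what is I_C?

saturation; I_C ≈ 0.75 mA

Assume active: I_B = (3.7 − 0.7)/(120 + 151×0.22) = 0.0196 mA, I_C = β·I_B = 2.94 mA.
Then V_CE = 5.5 − 2.94×6.8 − 2.96×0.22 = -15.1 V < 0.2 V — the active assumption fails.
Re-solve with V_CE = 0.2 V. KCL at the emitter: V_E/R_E = (V_BB−0.7−V_E)/R_B + (V_CC−0.2−V_E)/R_C, giving V_E = 0.171 V.
I_C = (V_CC − 0.2 − V_E)/R_C = (5.3 − 0.171)/6.8 = 0.754 mA.
Check: I_B = (3 − 0.171)/120 = 0.0236 mA, and β·I_B = 3.54 mA > I_C, confirming saturation.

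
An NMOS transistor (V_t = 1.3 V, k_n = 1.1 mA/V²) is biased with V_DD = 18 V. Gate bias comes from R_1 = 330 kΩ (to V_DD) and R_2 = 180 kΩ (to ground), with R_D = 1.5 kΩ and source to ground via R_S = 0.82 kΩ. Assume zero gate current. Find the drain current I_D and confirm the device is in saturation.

V_G = V_DD·R_2/(R_1+R_2) = 18×180/510 = 6.35 V.
Assume saturation: I_D = (k_n/2)(V_GS − V_t)² with V_GS = V_G − I_D·R_S = 6.35 − 0.82·I_D.
Substituting gives 0.37·I_D² − 5.56·I_D + 14 = 0, with roots I_D = 3.21 or 11.8 mA.
The root I_D = 11.8 mA gives V_GS = -3.33 V ≤ V_t, so take I_D = 3.21 mA.
Then V_GS = 3.72 V and V_DS = V_DD − I_D(R_D+R_S) = 18 − 3.21×2.32 = 10.5 V.
Saturation requires V_DS ≥ V_GS − V_t = 2.42 V; 10.5 ≥ 2.42 ✓.

I_D ≈ 3.2 mA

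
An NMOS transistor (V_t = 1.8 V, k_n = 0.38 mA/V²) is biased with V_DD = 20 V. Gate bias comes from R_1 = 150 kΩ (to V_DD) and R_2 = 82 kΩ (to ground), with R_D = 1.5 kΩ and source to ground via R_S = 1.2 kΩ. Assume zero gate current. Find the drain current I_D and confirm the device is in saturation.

V_G = V_DD·R_2/(R_1+R_2) = 20×82/232 = 7.07 V.
Assume saturation: I_D = (k_n/2)(V_GS − V_t)² with V_GS = V_G − I_D·R_S = 7.07 − 1.2·I_D.
Substituting gives 0.274·I_D² − 3.4·I_D + 5.27 = 0, with roots I_D = 1.82 or 10.6 mA.
The root I_D = 10.6 mA gives V_GS = -5.68 V ≤ V_t, so take I_D = 1.82 mA.
Then V_GS = 4.89 V and V_DS = V_DD − I_D(R_D+R_S) = 20 − 1.82×2.7 = 15.1 V.
Saturation requires V_DS ≥ V_GS − V_t = 3.09 V; 15.1 ≥ 3.09 ✓.

I_D ≈ 1.8 mA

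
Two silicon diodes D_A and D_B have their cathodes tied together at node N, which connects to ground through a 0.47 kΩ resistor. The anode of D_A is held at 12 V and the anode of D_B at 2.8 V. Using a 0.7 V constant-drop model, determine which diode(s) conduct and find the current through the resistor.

Only D_A conducts; I_R ≈ 24 mA

Assume both conduct. Then node N would need to be at both 12−0.7 = 11.3 V and 2.8−0.7 = 2.1 V, which is impossible.
Assume only D_A conducts: V_N = 12 − 0.7 = 11.3 V, so I_R = 11.3/0.47 = 24 mA.
Check D_B: its anode-to-cathode voltage is 2.8 − 11.3 = -8.5 V < 0.7 V, so it is off. The assumption is consistent.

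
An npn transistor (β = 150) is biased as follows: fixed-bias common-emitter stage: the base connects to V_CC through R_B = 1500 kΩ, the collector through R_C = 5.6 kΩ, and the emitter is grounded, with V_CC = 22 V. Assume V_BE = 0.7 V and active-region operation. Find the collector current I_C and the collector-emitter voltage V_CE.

I_C ≈ 2.1 mA, V_CE ≈ 10 V

Base loop: V_CC = I_B·R_B + V_BE, so I_B = (22 − 0.7)/1500 kΩ = 0.0142 mA.
In the active region I_C = β·I_B = 150 × 0.0142 = 2.13 mA.
Collector loop: V_CE = V_CC − I_C·R_C = 22 − 2.13×5.6 = 10.1 V.
Since V_CE = 10.1 V > V_CE(sat) ≈ 0.2 V, the transistor is in the active region as assumed.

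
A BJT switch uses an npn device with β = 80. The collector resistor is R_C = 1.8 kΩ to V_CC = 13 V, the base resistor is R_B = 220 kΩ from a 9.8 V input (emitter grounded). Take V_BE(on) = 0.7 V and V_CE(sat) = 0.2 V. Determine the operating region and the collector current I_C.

active; I_C ≈ 3.3 mA

Assume active. Base-emitter loop: I_B = (V_BB − V_BE)/R_B = (9.8 − 0.7)/220 = 0.0414 mA.
I_C = β·I_B = 80×0.0414 = 3.31 mA.
V_CE = V_CC − I_C·R_C = 13 − 3.31×1.8 = 7.04 V > V_CE(sat), so the active-region assumption holds.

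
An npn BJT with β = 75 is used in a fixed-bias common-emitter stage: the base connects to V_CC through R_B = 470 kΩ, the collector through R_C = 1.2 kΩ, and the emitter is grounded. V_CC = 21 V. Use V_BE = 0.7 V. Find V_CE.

V_CE ≈ 17 V

Base loop: V_CC = I_B·R_B + V_BE, so I_B = (21 − 0.7)/470 kΩ = 0.0432 mA.
In the active region I_C = β·I_B = 75 × 0.0432 = 3.24 mA.
Collector loop: V_CE = V_CC − I_C·R_C = 21 − 3.24×1.2 = 17.1 V.
Since V_CE = 17.1 V > V_CE(sat) ≈ 0.2 V, the transistor is in the active region as assumed.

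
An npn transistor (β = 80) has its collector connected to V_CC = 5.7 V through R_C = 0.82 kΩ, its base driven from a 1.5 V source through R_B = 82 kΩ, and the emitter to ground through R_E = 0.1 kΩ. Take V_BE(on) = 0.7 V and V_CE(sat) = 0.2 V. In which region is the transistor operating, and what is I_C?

Assume active. Base-emitter loop: I_B = (V_BB − V_BE)/(R_B + (β+1)R_E) = (1.5 − 0.7)/(82 + 81×0.1) = 0.00888 mA.
I_C = β·I_B = 80×0.00888 = 0.71 mA.
V_CE = V_CC − I_C·R_C − I_E·R_E = 5.7 − 0.71×0.82 − 0.719×0.1 = 5.05 V > V_CE(sat), so the active-region assumption holds.

active; I_C ≈ 0.71 mA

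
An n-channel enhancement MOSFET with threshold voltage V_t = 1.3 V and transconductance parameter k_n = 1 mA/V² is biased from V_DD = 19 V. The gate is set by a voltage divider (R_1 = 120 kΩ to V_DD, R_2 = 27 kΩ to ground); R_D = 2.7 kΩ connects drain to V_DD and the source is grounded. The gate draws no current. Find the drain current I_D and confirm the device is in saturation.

V_G = V_DD·R_2/(R_1+R_2) = 19×27/147 = 3.49 V. With the source grounded, V_GS = V_G = 3.49 V.
Assume saturation: I_D = (k_n/2)(V_GS − V_t)² = (1/2)×(3.49 − 1.3)² = 0.5×2.19² = 2.4 mA.
V_DS = V_DD − I_D·R_D = 19 − 2.4×2.7 = 12.5 V.
Saturation requires V_DS ≥ V_GS − V_t = 2.19 V; 12.5 ≥ 2.19 ✓.

I_D ≈ 2.4 mA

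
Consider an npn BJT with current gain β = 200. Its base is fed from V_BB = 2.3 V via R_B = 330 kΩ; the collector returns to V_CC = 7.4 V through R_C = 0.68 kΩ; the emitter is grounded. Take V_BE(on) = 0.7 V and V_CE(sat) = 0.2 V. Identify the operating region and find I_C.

Assume active. Base-emitter loop: I_B = (V_BB − V_BE)/R_B = (2.3 − 0.7)/330 = 0.00485 mA.
I_C = β·I_B = 200×0.00485 = 0.97 mA.
V_CE = V_CC − I_C·R_C = 7.4 − 0.97×0.68 = 6.74 V > V_CE(sat), so the active-region assumption holds.

active; I_C ≈ 0.97 mA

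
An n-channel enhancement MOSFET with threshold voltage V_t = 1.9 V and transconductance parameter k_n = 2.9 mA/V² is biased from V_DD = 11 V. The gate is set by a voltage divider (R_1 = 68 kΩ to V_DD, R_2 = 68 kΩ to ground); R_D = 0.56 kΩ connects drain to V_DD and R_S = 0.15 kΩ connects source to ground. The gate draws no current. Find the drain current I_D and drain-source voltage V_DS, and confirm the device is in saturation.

I_D ≈ 8.2 mA, V_DS ≈ 5.2 V

V_G = V_DD·R_2/(R_1+R_2) = 11×68/136 = 5.5 V.
Assume saturation: I_D = (k_n/2)(V_GS − V_t)² with V_GS = V_G − I_D·R_S = 5.5 − 0.15·I_D.
Substituting gives 0.0326·I_D² − 2.57·I_D + 18.8 = 0, with roots I_D = 8.17 or 70.5 mA.
The root I_D = 70.5 mA gives V_GS = -5.07 V ≤ V_t, so take I_D = 8.17 mA.
Then V_GS = 4.27 V and V_DS = V_DD − I_D(R_D+R_S) = 11 − 8.17×0.71 = 5.2 V.
Saturation requires V_DS ≥ V_GS − V_t = 2.37 V; 5.2 ≥ 2.37 ✓.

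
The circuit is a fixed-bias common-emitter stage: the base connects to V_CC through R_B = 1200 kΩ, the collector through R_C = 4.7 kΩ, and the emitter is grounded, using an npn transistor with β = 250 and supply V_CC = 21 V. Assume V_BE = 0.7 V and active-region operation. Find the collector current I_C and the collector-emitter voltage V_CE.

I_C ≈ 4.2 mA, V_CE ≈ 1.1 V

Base loop: V_CC = I_B·R_B + V_BE, so I_B = (21 − 0.7)/1200 kΩ = 0.0169 mA.
In the active region I_C = β·I_B = 250 × 0.0169 = 4.23 mA.
Collector loop: V_CE = V_CC − I_C·R_C = 21 − 4.23×4.7 = 1.12 V.
Since V_CE = 1.12 V > V_CE(sat) ≈ 0.2 V, the transistor is in the active region as assumed.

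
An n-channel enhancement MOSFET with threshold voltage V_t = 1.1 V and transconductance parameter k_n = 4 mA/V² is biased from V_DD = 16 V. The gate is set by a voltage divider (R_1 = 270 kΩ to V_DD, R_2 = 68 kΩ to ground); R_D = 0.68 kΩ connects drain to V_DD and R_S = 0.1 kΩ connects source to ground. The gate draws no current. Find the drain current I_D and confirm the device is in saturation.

V_G = V_DD·R_2/(R_1+R_2) = 16×68/338 = 3.22 V.
Assume saturation: I_D = (k_n/2)(V_GS − V_t)² with V_GS = V_G − I_D·R_S = 3.22 − 0.1·I_D.
Substituting gives 0.02·I_D² − 1.85·I_D + 8.98 = 0, with roots I_D = 5.15 or 87.2 mA.
The root I_D = 87.2 mA gives V_GS = -5.5 V ≤ V_t, so take I_D = 5.15 mA.
Then V_GS = 2.7 V and V_DS = V_DD − I_D(R_D+R_S) = 16 − 5.15×0.78 = 12 V.
Saturation requires V_DS ≥ V_GS − V_t = 1.6 V; 12 ≥ 1.6 ✓.

I_D ≈ 5.1 mA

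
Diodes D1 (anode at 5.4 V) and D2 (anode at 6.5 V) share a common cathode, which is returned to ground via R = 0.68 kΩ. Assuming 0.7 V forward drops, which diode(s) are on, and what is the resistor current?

Assume both conduct. Then node N would need to be at both 5.4−0.7 = 4.7 V and 6.5−0.7 = 5.8 V, which is impossible.
Assume only D2 conducts: V_N = 6.5 − 0.7 = 5.8 V, so I_R = 5.8/0.68 = 8.53 mA.
Check D1: its anode-to-cathode voltage is 5.4 − 5.8 = -0.4 V < 0.7 V, so it is off. The assumption is consistent.

Only D2 conducts; I_R ≈ 8.5 mA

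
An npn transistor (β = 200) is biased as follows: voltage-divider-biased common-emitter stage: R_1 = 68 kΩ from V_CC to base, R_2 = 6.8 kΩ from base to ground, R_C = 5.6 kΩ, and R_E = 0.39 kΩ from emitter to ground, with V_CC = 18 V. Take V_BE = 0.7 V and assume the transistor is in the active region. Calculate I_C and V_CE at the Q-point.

Thevenize the base divider: V_Th = V_CC·R_2/(R_1+R_2) = 18×6.8/74.8 = 1.64 V, R_Th = R_1‖R_2 = 6.18 kΩ.
Base-emitter loop: V_Th = I_B·R_Th + V_BE + (β+1)I_B·R_E, so I_B = (1.64 − 0.7) / (6.18 + 201×0.39) = 0.0111 mA.
I_C = β·I_B = 200×0.0111 = 2.21 mA, and I_E = (β+1)I_B = 2.23 mA.
V_CE = V_CC − I_C·R_C − I_E·R_E = 18 − 2.21×5.6 − 2.23×0.39 = 4.73 V.
V_CE = 4.73 V > 0.2 V confirms active-region operation.

I_C ≈ 2.2 mA, V_CE ≈ 4.7 V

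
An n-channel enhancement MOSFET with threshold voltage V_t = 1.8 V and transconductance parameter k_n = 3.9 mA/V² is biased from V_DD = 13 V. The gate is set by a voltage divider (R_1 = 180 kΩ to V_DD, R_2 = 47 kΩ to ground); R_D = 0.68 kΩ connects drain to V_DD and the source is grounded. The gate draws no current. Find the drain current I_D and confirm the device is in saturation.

V_G = V_DD·R_2/(R_1+R_2) = 13×47/227 = 2.69 V. With the source grounded, V_GS = V_G = 2.69 V.
Assume saturation: I_D = (k_n/2)(V_GS − V_t)² = (3.9/2)×(2.69 − 1.8)² = 1.95×0.892² = 1.55 mA.
V_DS = V_DD − I_D·R_D = 13 − 1.55×0.68 = 11.9 V.
Saturation requires V_DS ≥ V_GS − V_t = 0.892 V; 11.9 ≥ 0.892 ✓.

I_D ≈ 1.6 mA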